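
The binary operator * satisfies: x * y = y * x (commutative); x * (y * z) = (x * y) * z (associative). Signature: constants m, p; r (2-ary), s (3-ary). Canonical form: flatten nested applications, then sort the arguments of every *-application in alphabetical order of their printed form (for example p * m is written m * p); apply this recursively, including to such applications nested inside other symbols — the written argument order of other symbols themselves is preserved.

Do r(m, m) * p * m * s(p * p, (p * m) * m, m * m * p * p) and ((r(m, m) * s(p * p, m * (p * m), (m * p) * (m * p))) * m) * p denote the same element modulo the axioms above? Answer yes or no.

Left:  r(m, m) * p * m * s(p * p, (p * m) * m, m * m * p * p)
  Inside:  s(p * p, (p * m) * m, m * m * p * p)  →  s(p * p, m * m * p, m * m * p * p)
  Order the arguments:  m * p * r(m, m) * s(p * p, m * m * p, m * m * p * p)
Right:  ((r(m, m) * s(p * p, m * (p * m), (m * p) * (m * p))) * m) * p
  Un-nest:  r(m, m) * s(p * p, m * (p * m), (m * p) * (m * p)) * m * p
  Inside:  s(p * p, m * (p * m), (m * p) * (m * p))  →  s(p * p, m * m * p, m * m * p * p)
  Sort arguments:  m * p * r(m, m) * s(p * p, m * m * p, m * m * p * p)

Answer: yes — both canonical forms are m * p * r(m, m) * s(p * p, m * m * p, m * m * p * p)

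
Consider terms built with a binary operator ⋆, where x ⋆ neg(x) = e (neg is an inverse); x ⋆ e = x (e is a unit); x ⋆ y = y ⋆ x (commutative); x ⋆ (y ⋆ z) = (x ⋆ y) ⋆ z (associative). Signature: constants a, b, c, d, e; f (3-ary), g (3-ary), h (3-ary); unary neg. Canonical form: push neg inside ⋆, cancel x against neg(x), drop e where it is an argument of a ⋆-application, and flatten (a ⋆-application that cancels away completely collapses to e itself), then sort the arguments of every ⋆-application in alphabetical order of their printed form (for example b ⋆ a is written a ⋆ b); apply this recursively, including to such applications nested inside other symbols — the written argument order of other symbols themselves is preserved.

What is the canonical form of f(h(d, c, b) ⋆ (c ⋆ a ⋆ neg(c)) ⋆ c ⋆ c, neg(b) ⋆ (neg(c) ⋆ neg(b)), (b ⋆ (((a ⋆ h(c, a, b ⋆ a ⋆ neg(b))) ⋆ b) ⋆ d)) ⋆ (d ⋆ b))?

Answer: f(a ⋆ c ⋆ c ⋆ h(d, c, b), neg(b) ⋆ neg(b) ⋆ neg(c), a ⋆ b ⋆ b ⋆ b ⋆ d ⋆ d ⋆ h(c, a, a))

Derivation:
Descend into:  (b ⋆ (((a ⋆ h(c, a, b ⋆ a ⋆ neg(b))) ⋆ b) ⋆ d)) ⋆ (d ⋆ b)
Collect:  b ⋆ b ⋆ b ⋆ a ⋆ h(c, a, a) ⋆ d ⋆ d
Sort arguments:  a ⋆ b ⋆ b ⋆ b ⋆ d ⋆ d ⋆ h(c, a, a)
Rebuild:  f(a ⋆ c ⋆ c ⋆ h(d, c, b), neg(b) ⋆ neg(b) ⋆ neg(c), a ⋆ b ⋆ b ⋆ b ⋆ d ⋆ d ⋆ h(c, a, a))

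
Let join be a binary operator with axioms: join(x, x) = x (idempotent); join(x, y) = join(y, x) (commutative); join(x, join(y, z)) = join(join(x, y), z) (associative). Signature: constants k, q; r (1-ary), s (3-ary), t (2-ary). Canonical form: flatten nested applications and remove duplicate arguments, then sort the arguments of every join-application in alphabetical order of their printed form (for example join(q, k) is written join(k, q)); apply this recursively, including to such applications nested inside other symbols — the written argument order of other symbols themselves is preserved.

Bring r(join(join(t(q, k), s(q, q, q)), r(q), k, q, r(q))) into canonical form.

Answer: r(join(k, q, r(q), s(q, q, q), t(q, k)))

Derivation:
Work inside:  join(join(t(q, k), s(q, q, q)), r(q), k, q, r(q))
Un-nest:  join(t(q, k), s(q, q, q), r(q), k, q, r(q))
Idempotence:  drop duplicate r(q)
Order the arguments:  join(k, q, r(q), s(q, q, q), t(q, k))
Reassemble:  r(join(k, q, r(q), s(q, q, q), t(q, k)))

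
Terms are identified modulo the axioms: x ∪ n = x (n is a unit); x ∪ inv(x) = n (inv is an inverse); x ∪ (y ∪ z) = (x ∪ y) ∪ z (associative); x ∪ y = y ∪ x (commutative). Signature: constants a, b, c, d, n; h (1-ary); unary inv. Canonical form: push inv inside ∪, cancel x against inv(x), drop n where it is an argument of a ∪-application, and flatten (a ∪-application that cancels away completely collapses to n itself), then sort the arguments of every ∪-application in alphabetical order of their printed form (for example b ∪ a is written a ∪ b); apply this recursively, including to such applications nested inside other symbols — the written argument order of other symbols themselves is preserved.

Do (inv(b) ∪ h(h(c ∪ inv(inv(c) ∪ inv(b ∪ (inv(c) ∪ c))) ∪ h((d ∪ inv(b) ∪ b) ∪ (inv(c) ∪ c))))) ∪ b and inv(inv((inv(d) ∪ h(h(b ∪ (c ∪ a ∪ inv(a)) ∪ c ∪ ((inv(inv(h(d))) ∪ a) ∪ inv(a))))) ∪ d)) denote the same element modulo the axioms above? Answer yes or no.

Answer: yes — both canonical forms are h(h(b ∪ c ∪ c ∪ h(d)))

Derivation:
Left:  (inv(b) ∪ h(h(c ∪ inv(inv(c) ∪ inv(b ∪ (inv(c) ∪ c))) ∪ h((d ∪ inv(b) ∪ b) ∪ (inv(c) ∪ c))))) ∪ b
  Push inv inside:  distribute inv over ∪ and collapse double inv
  Inverses cancel:  b cancels
  Combine occurrences:  h(h(b ∪ c ∪ c ∪ h(d)))
Right:  inv(inv((inv(d) ∪ h(h(b ∪ (c ∪ a ∪ inv(a)) ∪ c ∪ ((inv(inv(h(d))) ∪ a) ∪ inv(a))))) ∪ d))
  Push inv inside:  distribute inv over ∪ and collapse double inv
  Cancel inverse pairs:  d cancels
  Collect:  h(h(b ∪ c ∪ c ∪ h(d)))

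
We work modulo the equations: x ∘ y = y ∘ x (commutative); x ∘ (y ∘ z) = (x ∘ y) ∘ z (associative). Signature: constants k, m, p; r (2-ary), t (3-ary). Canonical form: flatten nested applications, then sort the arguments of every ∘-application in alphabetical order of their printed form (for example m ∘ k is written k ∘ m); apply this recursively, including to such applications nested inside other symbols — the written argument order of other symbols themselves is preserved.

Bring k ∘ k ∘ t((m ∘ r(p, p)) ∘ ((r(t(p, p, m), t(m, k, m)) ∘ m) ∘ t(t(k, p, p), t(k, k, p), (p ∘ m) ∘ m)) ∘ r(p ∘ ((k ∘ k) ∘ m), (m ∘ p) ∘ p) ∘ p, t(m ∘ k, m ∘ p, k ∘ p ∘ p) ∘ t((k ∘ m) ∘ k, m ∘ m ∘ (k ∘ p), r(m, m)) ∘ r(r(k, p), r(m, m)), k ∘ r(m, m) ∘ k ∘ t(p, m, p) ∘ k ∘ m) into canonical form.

Inside:  t((m ∘ r(p, p)) ∘ ((r(t(p, p, m), t(m, k, m)) ∘ m) ∘ t(t(k, p, p), t(k, k, p), (p ∘ m) ∘ m)) ∘ r(p ∘ ((k ∘ k) ∘ m), (m ∘ p) ∘ p) ∘ p, t(m ∘ k, m ∘ p, k ∘ p ∘ p) ∘ t((k ∘ m) ∘ k, m ∘ m ∘ (k ∘ p), r(m, m)) ∘ r(r(k, p), r(m, m)), k ∘ r(m, m) ∘ k ∘ t(p, m, p) ∘ k ∘ m)  →  t(m ∘ m ∘ p ∘ r(k ∘ k ∘ m ∘ p, m ∘ p ∘ p) ∘ r(p, p) ∘ r(t(p, p, m), t(m, k, m)) ∘ t(t(k, p, p), t(k, k, p), m ∘ m ∘ p), r(r(k, p), r(m, m)) ∘ t(k ∘ k ∘ m, k ∘ m ∘ m ∘ p, r(m, m)) ∘ t(k ∘ m, m ∘ p, k ∘ p ∘ p), k ∘ k ∘ k ∘ m ∘ r(m, m) ∘ t(p, m, p))
Sort arguments:  k ∘ k ∘ t(m ∘ m ∘ p ∘ r(k ∘ k ∘ m ∘ p, m ∘ p ∘ p) ∘ r(p, p) ∘ r(t(p, p, m), t(m, k, m)) ∘ t(t(k, p, p), t(k, k, p), m ∘ m ∘ p), r(r(k, p), r(m, m)) ∘ t(k ∘ k ∘ m, k ∘ m ∘ m ∘ p, r(m, m)) ∘ t(k ∘ m, m ∘ p, k ∘ p ∘ p), k ∘ k ∘ k ∘ m ∘ r(m, m) ∘ t(p, m, p))

Answer: k ∘ k ∘ t(m ∘ m ∘ p ∘ r(k ∘ k ∘ m ∘ p, m ∘ p ∘ p) ∘ r(p, p) ∘ r(t(p, p, m), t(m, k, m)) ∘ t(t(k, p, p), t(k, k, p), m ∘ m ∘ p), r(r(k, p), r(m, m)) ∘ t(k ∘ k ∘ m, k ∘ m ∘ m ∘ p, r(m, m)) ∘ t(k ∘ m, m ∘ p, k ∘ p ∘ p), k ∘ k ∘ k ∘ m ∘ r(m, m) ∘ t(p, m, p))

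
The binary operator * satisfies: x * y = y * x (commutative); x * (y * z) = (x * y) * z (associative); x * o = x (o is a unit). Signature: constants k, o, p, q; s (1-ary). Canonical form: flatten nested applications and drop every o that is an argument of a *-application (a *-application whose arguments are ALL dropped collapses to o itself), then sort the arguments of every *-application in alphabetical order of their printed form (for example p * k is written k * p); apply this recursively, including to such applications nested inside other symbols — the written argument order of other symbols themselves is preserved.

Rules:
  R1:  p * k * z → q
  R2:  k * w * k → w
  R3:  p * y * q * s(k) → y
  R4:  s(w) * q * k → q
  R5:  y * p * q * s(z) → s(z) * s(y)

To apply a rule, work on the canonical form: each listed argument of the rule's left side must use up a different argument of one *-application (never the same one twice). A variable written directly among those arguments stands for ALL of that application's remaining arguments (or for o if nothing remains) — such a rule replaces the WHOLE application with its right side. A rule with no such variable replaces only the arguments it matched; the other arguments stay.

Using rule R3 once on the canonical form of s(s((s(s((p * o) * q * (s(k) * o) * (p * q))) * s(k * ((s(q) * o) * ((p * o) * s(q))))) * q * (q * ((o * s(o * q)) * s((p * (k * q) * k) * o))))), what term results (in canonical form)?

Answer: s(s(q * q * s(k * k * p * q) * s(k * p * s(q) * s(q)) * s(q) * s(s(p * q))))

Derivation:
Canonical form:  s(s(q * q * s(k * k * p * q) * s(k * p * s(q) * s(q)) * s(q) * s(s(p * p * q * q * s(k)))))
Apply R3:  consuming p, q, s(k);  y := p * q
Every leftover argument binds to the variable; the entire application is replaced.
Giving:  s(s(q * q * s(k * k * p * q) * s(k * p * s(q) * s(q)) * s(q) * s(s(p * q))))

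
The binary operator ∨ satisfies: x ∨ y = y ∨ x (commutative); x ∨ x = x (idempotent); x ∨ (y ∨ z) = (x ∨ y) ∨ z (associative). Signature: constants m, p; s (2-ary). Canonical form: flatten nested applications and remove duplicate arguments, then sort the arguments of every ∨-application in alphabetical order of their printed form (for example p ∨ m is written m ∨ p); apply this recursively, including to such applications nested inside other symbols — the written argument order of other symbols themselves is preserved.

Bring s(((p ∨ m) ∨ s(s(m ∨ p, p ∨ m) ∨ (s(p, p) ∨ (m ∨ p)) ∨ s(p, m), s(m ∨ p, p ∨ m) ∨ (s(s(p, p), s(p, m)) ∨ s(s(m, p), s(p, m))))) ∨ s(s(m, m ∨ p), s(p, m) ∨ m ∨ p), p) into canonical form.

Work inside:  ((p ∨ m) ∨ s(s(m ∨ p, p ∨ m) ∨ (s(p, p) ∨ (m ∨ p)) ∨ s(p, m), s(m ∨ p, p ∨ m) ∨ (s(s(p, p), s(p, m)) ∨ s(s(m, p), s(p, m))))) ∨ s(s(m, m ∨ p), s(p, m) ∨ m ∨ p)
Un-nest:  p ∨ m ∨ s(s(m ∨ p, p ∨ m) ∨ (s(p, p) ∨ (m ∨ p)) ∨ s(p, m), s(m ∨ p, p ∨ m) ∨ (s(s(p, p), s(p, m)) ∨ s(s(m, p), s(p, m)))) ∨ s(s(m, m ∨ p), s(p, m) ∨ m ∨ p)
Inside:  s(s(m ∨ p, p ∨ m) ∨ (s(p, p) ∨ (m ∨ p)) ∨ s(p, m), s(m ∨ p, p ∨ m) ∨ (s(s(p, p), s(p, m)) ∨ s(s(m, p), s(p, m))))  →  s(m ∨ p ∨ s(m ∨ p, m ∨ p) ∨ s(p, m) ∨ s(p, p), s(m ∨ p, m ∨ p) ∨ s(s(m, p), s(p, m)) ∨ s(s(p, p), s(p, m)))
Canonicalize subterm:  s(s(m, m ∨ p), s(p, m) ∨ m ∨ p)  →  s(s(m, m ∨ p), m ∨ p ∨ s(p, m))
Sort:  m ∨ p ∨ s(m ∨ p ∨ s(m ∨ p, m ∨ p) ∨ s(p, m) ∨ s(p, p), s(m ∨ p, m ∨ p) ∨ s(s(m, p), s(p, m)) ∨ s(s(p, p), s(p, m))) ∨ s(s(m, m ∨ p), m ∨ p ∨ s(p, m))
Reassemble:  s(m ∨ p ∨ s(m ∨ p ∨ s(m ∨ p, m ∨ p) ∨ s(p, m) ∨ s(p, p), s(m ∨ p, m ∨ p) ∨ s(s(m, p), s(p, m)) ∨ s(s(p, p), s(p, m))) ∨ s(s(m, m ∨ p), m ∨ p ∨ s(p, m)), p)

Answer: s(m ∨ p ∨ s(m ∨ p ∨ s(m ∨ p, m ∨ p) ∨ s(p, m) ∨ s(p, p), s(m ∨ p, m ∨ p) ∨ s(s(m, p), s(p, m)) ∨ s(s(p, p), s(p, m))) ∨ s(s(m, m ∨ p), m ∨ p ∨ s(p, m)), p)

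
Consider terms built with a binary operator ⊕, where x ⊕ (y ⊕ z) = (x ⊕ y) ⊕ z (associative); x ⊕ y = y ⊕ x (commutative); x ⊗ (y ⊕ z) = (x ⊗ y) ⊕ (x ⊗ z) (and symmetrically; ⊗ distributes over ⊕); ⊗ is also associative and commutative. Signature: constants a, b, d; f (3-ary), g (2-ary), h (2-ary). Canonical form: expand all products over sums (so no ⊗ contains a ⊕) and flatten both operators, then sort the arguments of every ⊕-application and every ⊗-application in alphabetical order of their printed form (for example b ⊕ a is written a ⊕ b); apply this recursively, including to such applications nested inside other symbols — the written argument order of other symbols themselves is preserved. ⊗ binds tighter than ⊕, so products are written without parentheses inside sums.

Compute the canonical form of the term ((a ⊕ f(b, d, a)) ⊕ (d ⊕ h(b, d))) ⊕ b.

Un-nest:  a ⊕ f(b, d, a) ⊕ d ⊕ h(b, d) ⊕ b
Sort arguments:  a ⊕ b ⊕ d ⊕ f(b, d, a) ⊕ h(b, d)

Answer: a ⊕ b ⊕ d ⊕ f(b, d, a) ⊕ h(b, d)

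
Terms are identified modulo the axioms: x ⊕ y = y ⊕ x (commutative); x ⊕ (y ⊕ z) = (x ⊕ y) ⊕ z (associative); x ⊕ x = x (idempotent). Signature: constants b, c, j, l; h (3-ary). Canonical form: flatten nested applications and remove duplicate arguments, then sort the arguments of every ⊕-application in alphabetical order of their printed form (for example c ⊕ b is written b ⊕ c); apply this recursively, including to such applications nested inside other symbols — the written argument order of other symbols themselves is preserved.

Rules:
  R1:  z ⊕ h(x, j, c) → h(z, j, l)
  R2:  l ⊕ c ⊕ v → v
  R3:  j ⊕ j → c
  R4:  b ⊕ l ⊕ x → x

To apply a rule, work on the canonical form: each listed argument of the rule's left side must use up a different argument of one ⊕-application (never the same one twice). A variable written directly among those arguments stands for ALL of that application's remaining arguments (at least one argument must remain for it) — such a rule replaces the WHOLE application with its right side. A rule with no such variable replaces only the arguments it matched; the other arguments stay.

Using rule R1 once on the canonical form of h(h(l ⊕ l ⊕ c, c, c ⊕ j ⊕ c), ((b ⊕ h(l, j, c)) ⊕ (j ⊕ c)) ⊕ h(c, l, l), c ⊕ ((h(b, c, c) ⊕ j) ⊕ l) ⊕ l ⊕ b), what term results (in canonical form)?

Canonical form:  h(h(c ⊕ l, c, c ⊕ j), b ⊕ c ⊕ h(c, l, l) ⊕ h(l, j, c) ⊕ j, b ⊕ c ⊕ h(b, c, c) ⊕ j ⊕ l)
Apply R1:  consuming h(l, j, c);  x := l, z := b ⊕ c ⊕ h(c, l, l) ⊕ j
The variable takes the whole remainder — replace the entire application.
Giving:  h(h(c ⊕ l, c, c ⊕ j), h(b ⊕ c ⊕ h(c, l, l) ⊕ j, j, l), b ⊕ c ⊕ h(b, c, c) ⊕ j ⊕ l)

Answer: h(h(c ⊕ l, c, c ⊕ j), h(b ⊕ c ⊕ h(c, l, l) ⊕ j, j, l), b ⊕ c ⊕ h(b, c, c) ⊕ j ⊕ l)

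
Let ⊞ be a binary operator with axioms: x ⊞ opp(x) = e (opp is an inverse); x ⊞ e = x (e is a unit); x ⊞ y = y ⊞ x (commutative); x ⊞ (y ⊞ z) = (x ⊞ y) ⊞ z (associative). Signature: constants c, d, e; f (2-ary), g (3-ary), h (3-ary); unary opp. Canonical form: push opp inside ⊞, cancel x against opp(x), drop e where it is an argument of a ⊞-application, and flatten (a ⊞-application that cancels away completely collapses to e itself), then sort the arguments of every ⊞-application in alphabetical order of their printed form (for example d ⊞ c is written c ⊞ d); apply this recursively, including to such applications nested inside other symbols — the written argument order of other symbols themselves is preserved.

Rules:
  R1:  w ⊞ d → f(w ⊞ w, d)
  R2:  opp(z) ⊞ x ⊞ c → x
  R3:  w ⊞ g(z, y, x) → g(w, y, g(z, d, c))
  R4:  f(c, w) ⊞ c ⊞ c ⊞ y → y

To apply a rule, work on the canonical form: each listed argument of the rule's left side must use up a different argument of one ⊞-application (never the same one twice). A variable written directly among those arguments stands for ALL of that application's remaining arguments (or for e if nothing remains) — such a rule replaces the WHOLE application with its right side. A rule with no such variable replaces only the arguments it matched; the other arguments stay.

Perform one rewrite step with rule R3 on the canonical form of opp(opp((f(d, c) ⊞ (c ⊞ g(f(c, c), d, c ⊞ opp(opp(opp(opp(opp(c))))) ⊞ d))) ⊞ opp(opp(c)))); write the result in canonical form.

Canonical form:  c ⊞ c ⊞ f(d, c) ⊞ g(f(c, c), d, d)
Match R3:  consume g(f(c, c), d, d);  w := c ⊞ c ⊞ f(d, c), x := d, y := d, z := f(c, c)
Every leftover argument binds to the variable; the entire application is replaced.
New term:  g(c ⊞ c ⊞ f(d, c), d, g(f(c, c), d, c))

Answer: g(c ⊞ c ⊞ f(d, c), d, g(f(c, c), d, c))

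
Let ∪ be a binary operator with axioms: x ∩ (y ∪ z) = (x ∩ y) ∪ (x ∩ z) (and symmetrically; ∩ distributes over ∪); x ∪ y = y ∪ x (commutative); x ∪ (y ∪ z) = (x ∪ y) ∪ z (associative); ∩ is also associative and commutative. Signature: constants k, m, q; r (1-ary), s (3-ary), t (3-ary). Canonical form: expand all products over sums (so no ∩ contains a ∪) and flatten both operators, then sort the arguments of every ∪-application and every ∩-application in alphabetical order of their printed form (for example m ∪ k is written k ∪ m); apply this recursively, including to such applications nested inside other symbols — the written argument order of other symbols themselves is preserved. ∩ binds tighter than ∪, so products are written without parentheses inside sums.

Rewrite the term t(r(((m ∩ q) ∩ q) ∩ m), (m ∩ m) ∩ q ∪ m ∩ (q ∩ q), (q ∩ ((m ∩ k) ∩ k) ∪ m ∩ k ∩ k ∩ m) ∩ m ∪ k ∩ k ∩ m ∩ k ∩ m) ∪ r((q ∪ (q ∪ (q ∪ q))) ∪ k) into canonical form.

Answer: r(k ∪ q ∪ q ∪ q ∪ q) ∪ t(r(m ∩ m ∩ q ∩ q), m ∩ m ∩ q ∪ m ∩ q ∩ q, k ∩ k ∩ k ∩ m ∩ m ∪ k ∩ k ∩ m ∩ m ∩ m ∪ k ∩ k ∩ m ∩ m ∩ q)

Derivation:
Distribute:  t(r(m ∩ m ∩ q ∩ q), m ∩ m ∩ q ∪ m ∩ q ∩ q, k ∩ k ∩ k ∩ m ∩ m ∪ k ∩ k ∩ m ∩ m ∩ m ∪ k ∩ k ∩ m ∩ m ∩ q) ∪ r(k ∪ q ∪ q ∪ q ∪ q)
Order the arguments:  r(k ∪ q ∪ q ∪ q ∪ q) ∪ t(r(m ∩ m ∩ q ∩ q), m ∩ m ∩ q ∪ m ∩ q ∩ q, k ∩ k ∩ k ∩ m ∩ m ∪ k ∩ k ∩ m ∩ m ∩ m ∪ k ∩ k ∩ m ∩ m ∩ q)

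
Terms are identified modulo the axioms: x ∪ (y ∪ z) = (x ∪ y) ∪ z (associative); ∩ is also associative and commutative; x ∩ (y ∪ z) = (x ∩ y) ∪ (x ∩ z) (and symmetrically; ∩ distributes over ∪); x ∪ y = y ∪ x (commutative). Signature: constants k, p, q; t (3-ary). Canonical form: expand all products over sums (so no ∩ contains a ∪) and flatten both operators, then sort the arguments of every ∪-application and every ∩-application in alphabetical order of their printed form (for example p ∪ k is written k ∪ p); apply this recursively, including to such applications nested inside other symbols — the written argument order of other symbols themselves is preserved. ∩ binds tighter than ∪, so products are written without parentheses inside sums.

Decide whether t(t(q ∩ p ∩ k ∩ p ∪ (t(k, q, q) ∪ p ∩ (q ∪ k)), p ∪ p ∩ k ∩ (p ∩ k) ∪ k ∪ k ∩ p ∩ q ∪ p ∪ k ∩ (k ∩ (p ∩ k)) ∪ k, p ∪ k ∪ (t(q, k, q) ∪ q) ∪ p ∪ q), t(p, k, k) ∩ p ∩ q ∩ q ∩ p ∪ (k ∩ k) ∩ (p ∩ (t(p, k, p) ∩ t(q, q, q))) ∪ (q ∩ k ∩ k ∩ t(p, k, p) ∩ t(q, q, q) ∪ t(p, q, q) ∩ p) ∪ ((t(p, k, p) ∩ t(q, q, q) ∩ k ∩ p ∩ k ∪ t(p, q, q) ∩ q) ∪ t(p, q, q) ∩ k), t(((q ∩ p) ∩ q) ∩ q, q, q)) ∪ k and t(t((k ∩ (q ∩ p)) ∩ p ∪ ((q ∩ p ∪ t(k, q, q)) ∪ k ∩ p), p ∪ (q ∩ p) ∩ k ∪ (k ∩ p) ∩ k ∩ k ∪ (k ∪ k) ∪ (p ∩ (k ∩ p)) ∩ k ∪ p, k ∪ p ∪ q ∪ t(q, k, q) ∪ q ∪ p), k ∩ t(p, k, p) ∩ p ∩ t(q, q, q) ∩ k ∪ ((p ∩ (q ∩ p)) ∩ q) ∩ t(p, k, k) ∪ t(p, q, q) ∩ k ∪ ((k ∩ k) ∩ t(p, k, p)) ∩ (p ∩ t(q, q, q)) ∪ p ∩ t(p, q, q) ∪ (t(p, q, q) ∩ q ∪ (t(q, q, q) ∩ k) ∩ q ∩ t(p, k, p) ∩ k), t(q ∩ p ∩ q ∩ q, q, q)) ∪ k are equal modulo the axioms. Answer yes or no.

Left:  t(t(q ∩ p ∩ k ∩ p ∪ (t(k, q, q) ∪ p ∩ (q ∪ k)), p ∪ p ∩ k ∩ (p ∩ k) ∪ k ∪ k ∩ p ∩ q ∪ p ∪ k ∩ (k ∩ (p ∩ k)) ∪ k, p ∪ k ∪ (t(q, k, q) ∪ q) ∪ p ∪ q), t(p, k, k) ∩ p ∩ q ∩ q ∩ p ∪ (k ∩ k) ∩ (p ∩ (t(p, k, p) ∩ t(q, q, q))) ∪ (q ∩ k ∩ k ∩ t(p, k, p) ∩ t(q, q, q) ∪ t(p, q, q) ∩ p) ∪ ((t(p, k, p) ∩ t(q, q, q) ∩ k ∩ p ∩ k ∪ t(p, q, q) ∩ q) ∪ t(p, q, q) ∩ k), t(((q ∩ p) ∩ q) ∩ q, q, q)) ∪ k
  Expand products over sums:  t(t(k ∩ p ∪ k ∩ p ∩ p ∩ q ∪ p ∩ q ∪ t(k, q, q), k ∪ k ∪ k ∩ k ∩ k ∩ p ∪ k ∩ k ∩ p ∩ p ∪ k ∩ p ∩ q ∪ p ∪ p, k ∪ p ∪ p ∪ q ∪ q ∪ t(q, k, q)), k ∩ k ∩ p ∩ t(p, k, p) ∩ t(q, q, q) ∪ k ∩ k ∩ p ∩ t(p, k, p) ∩ t(q, q, q) ∪ k ∩ k ∩ q ∩ t(p, k, p) ∩ t(q, q, q) ∪ k ∩ t(p, q, q) ∪ p ∩ p ∩ q ∩ q ∩ t(p, k, k) ∪ p ∩ t(p, q, q) ∪ q ∩ t(p, q, q), t(p ∩ q ∩ q ∩ q, q, q)) ∪ k
  Sort:  k ∪ t(t(k ∩ p ∪ k ∩ p ∩ p ∩ q ∪ p ∩ q ∪ t(k, q, q), k ∪ k ∪ k ∩ k ∩ k ∩ p ∪ k ∩ k ∩ p ∩ p ∪ k ∩ p ∩ q ∪ p ∪ p, k ∪ p ∪ p ∪ q ∪ q ∪ t(q, k, q)), k ∩ k ∩ p ∩ t(p, k, p) ∩ t(q, q, q) ∪ k ∩ k ∩ p ∩ t(p, k, p) ∩ t(q, q, q) ∪ k ∩ k ∩ q ∩ t(p, k, p) ∩ t(q, q, q) ∪ k ∩ t(p, q, q) ∪ p ∩ p ∩ q ∩ q ∩ t(p, k, k) ∪ p ∩ t(p, q, q) ∪ q ∩ t(p, q, q), t(p ∩ q ∩ q ∩ q, q, q))
Right:  t(t((k ∩ (q ∩ p)) ∩ p ∪ ((q ∩ p ∪ t(k, q, q)) ∪ k ∩ p), p ∪ (q ∩ p) ∩ k ∪ (k ∩ p) ∩ k ∩ k ∪ (k ∪ k) ∪ (p ∩ (k ∩ p)) ∩ k ∪ p, k ∪ p ∪ q ∪ t(q, k, q) ∪ q ∪ p), k ∩ t(p, k, p) ∩ p ∩ t(q, q, q) ∩ k ∪ ((p ∩ (q ∩ p)) ∩ q) ∩ t(p, k, k) ∪ t(p, q, q) ∩ k ∪ ((k ∩ k) ∩ t(p, k, p)) ∩ (p ∩ t(q, q, q)) ∪ p ∩ t(p, q, q) ∪ (t(p, q, q) ∩ q ∪ (t(q, q, q) ∩ k) ∩ q ∩ t(p, k, p) ∩ k), t(q ∩ p ∩ q ∩ q, q, q)) ∪ k
  Un-nest:  t(t(k ∩ p ∪ k ∩ p ∩ p ∩ q ∪ p ∩ q ∪ t(k, q, q), k ∪ k ∪ k ∩ k ∩ k ∩ p ∪ k ∩ k ∩ p ∩ p ∪ k ∩ p ∩ q ∪ p ∪ p, k ∪ p ∪ p ∪ q ∪ q ∪ t(q, k, q)), k ∩ k ∩ p ∩ t(p, k, p) ∩ t(q, q, q) ∪ k ∩ k ∩ p ∩ t(p, k, p) ∩ t(q, q, q) ∪ k ∩ k ∩ q ∩ t(p, k, p) ∩ t(q, q, q) ∪ k ∩ t(p, q, q) ∪ p ∩ p ∩ q ∩ q ∩ t(p, k, k) ∪ p ∩ t(p, q, q) ∪ q ∩ t(p, q, q), t(p ∩ q ∩ q ∩ q, q, q)) ∪ k
  Sort arguments:  k ∪ t(t(k ∩ p ∪ k ∩ p ∩ p ∩ q ∪ p ∩ q ∪ t(k, q, q), k ∪ k ∪ k ∩ k ∩ k ∩ p ∪ k ∩ k ∩ p ∩ p ∪ k ∩ p ∩ q ∪ p ∪ p, k ∪ p ∪ p ∪ q ∪ q ∪ t(q, k, q)), k ∩ k ∩ p ∩ t(p, k, p) ∩ t(q, q, q) ∪ k ∩ k ∩ p ∩ t(p, k, p) ∩ t(q, q, q) ∪ k ∩ k ∩ q ∩ t(p, k, p) ∩ t(q, q, q) ∪ k ∩ t(p, q, q) ∪ p ∩ p ∩ q ∩ q ∩ t(p, k, k) ∪ p ∩ t(p, q, q) ∪ q ∩ t(p, q, q), t(p ∩ q ∩ q ∩ q, q, q))

Answer: yes — both canonical forms are k ∪ t(t(k ∩ p ∪ k ∩ p ∩ p ∩ q ∪ p ∩ q ∪ t(k, q, q), k ∪ k ∪ k ∩ k ∩ k ∩ p ∪ k ∩ k ∩ p ∩ p ∪ k ∩ p ∩ q ∪ p ∪ p, k ∪ p ∪ p ∪ q ∪ q ∪ t(q, k, q)), k ∩ k ∩ p ∩ t(p, k, p) ∩ t(q, q, q) ∪ k ∩ k ∩ p ∩ t(p, k, p) ∩ t(q, q, q) ∪ k ∩ k ∩ q ∩ t(p, k, p) ∩ t(q, q, q) ∪ k ∩ t(p, q, q) ∪ p ∩ p ∩ q ∩ q ∩ t(p, k, k) ∪ p ∩ t(p, q, q) ∪ q ∩ t(p, q, q), t(p ∩ q ∩ q ∩ q, q, q))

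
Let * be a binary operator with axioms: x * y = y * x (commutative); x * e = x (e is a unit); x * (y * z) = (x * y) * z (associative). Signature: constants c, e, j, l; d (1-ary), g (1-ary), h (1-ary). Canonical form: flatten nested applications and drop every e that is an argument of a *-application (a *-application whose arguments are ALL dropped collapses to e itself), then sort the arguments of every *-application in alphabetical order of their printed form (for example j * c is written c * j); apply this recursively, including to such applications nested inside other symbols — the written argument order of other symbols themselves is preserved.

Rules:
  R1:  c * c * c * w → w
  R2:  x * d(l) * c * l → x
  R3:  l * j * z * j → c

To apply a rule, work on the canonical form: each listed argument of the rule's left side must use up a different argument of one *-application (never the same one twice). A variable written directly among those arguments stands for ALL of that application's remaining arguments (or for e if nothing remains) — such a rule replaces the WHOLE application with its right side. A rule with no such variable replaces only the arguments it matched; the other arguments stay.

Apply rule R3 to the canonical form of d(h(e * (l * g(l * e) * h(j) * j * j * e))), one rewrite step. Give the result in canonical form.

Answer: d(h(c))

Derivation:
Canonical form:  d(h(g(l) * h(j) * j * j * l))
R3 matches:  uses j, j, l;  z := g(l) * h(j)
The extension variable absorbs all remaining arguments, so the whole application is rewritten.
Giving:  d(h(c))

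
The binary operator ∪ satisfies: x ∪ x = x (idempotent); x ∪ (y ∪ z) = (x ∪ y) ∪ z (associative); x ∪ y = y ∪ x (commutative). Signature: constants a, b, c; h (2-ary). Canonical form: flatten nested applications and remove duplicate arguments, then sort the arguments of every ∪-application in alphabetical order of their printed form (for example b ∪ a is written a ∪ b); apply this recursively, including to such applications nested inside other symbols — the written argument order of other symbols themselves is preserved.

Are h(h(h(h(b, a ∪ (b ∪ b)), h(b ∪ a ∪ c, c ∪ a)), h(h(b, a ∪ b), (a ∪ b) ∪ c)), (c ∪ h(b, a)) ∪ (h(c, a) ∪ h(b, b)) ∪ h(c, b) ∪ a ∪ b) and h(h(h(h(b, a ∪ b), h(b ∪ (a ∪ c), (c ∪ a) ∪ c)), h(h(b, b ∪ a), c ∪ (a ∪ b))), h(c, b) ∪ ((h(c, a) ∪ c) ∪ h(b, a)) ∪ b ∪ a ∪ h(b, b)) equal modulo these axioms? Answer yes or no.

Left:  h(h(h(h(b, a ∪ (b ∪ b)), h(b ∪ a ∪ c, c ∪ a)), h(h(b, a ∪ b), (a ∪ b) ∪ c)), (c ∪ h(b, a)) ∪ (h(c, a) ∪ h(b, b)) ∪ h(c, b) ∪ a ∪ b)
  Descend into:  (c ∪ h(b, a)) ∪ (h(c, a) ∪ h(b, b)) ∪ h(c, b) ∪ a ∪ b
  Merge nested applications:  c ∪ h(b, a) ∪ h(c, a) ∪ h(b, b) ∪ h(c, b) ∪ a ∪ b
  Sort arguments:  a ∪ b ∪ c ∪ h(b, a) ∪ h(b, b) ∪ h(c, a) ∪ h(c, b)
  Rebuild:  h(h(h(h(b, a ∪ b), h(a ∪ b ∪ c, a ∪ c)), h(h(b, a ∪ b), a ∪ b ∪ c)), a ∪ b ∪ c ∪ h(b, a) ∪ h(b, b) ∪ h(c, a) ∪ h(c, b))
Right:  h(h(h(h(b, a ∪ b), h(b ∪ (a ∪ c), (c ∪ a) ∪ c)), h(h(b, b ∪ a), c ∪ (a ∪ b))), h(c, b) ∪ ((h(c, a) ∪ c) ∪ h(b, a)) ∪ b ∪ a ∪ h(b, b))
  Work inside:  h(c, b) ∪ ((h(c, a) ∪ c) ∪ h(b, a)) ∪ b ∪ a ∪ h(b, b)
  Un-nest:  h(c, b) ∪ h(c, a) ∪ c ∪ h(b, a) ∪ b ∪ a ∪ h(b, b)
  Sort:  a ∪ b ∪ c ∪ h(b, a) ∪ h(b, b) ∪ h(c, a) ∪ h(c, b)
  Rebuild:  h(h(h(h(b, a ∪ b), h(a ∪ b ∪ c, a ∪ c)), h(h(b, a ∪ b), a ∪ b ∪ c)), a ∪ b ∪ c ∪ h(b, a) ∪ h(b, b) ∪ h(c, a) ∪ h(c, b))

Answer: yes — both canonical forms are h(h(h(h(b, a ∪ b), h(a ∪ b ∪ c, a ∪ c)), h(h(b, a ∪ b), a ∪ b ∪ c)), a ∪ b ∪ c ∪ h(b, a) ∪ h(b, b) ∪ h(c, a) ∪ h(c, b))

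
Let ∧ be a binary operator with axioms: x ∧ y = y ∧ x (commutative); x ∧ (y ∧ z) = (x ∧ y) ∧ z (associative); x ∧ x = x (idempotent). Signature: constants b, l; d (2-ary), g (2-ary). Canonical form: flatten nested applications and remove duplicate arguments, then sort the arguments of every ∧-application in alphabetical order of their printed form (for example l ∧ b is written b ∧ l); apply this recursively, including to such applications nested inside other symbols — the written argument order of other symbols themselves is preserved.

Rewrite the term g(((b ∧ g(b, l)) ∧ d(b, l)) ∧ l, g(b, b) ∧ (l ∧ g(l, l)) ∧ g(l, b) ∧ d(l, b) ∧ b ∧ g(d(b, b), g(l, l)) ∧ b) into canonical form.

Answer: g(b ∧ d(b, l) ∧ g(b, l) ∧ l, b ∧ d(l, b) ∧ g(b, b) ∧ g(d(b, b), g(l, l)) ∧ g(l, b) ∧ g(l, l) ∧ l)

Derivation:
Focus inside:  g(b, b) ∧ (l ∧ g(l, l)) ∧ g(l, b) ∧ d(l, b) ∧ b ∧ g(d(b, b), g(l, l)) ∧ b
Flatten:  g(b, b) ∧ l ∧ g(l, l) ∧ g(l, b) ∧ d(l, b) ∧ b ∧ g(d(b, b), g(l, l)) ∧ b
Drop duplicates:  drop duplicate b
Sort arguments:  b ∧ d(l, b) ∧ g(b, b) ∧ g(d(b, b), g(l, l)) ∧ g(l, b) ∧ g(l, l) ∧ l
Put back:  g(b ∧ d(b, l) ∧ g(b, l) ∧ l, b ∧ d(l, b) ∧ g(b, b) ∧ g(d(b, b), g(l, l)) ∧ g(l, b) ∧ g(l, l) ∧ l)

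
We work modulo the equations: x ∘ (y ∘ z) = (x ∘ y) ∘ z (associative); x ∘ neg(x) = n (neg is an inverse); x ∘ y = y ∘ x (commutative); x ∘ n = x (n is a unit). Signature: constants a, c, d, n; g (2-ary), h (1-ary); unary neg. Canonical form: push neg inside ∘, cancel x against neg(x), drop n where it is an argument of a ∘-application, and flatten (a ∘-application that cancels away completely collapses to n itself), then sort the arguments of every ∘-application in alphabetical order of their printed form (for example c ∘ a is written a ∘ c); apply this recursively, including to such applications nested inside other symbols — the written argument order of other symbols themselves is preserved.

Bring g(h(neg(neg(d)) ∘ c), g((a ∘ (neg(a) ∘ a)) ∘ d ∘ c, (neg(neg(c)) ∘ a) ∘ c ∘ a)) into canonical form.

Answer: g(h(c ∘ d), g(a ∘ c ∘ d, a ∘ a ∘ c ∘ c))

Derivation:
Focus inside:  (a ∘ (neg(a) ∘ a)) ∘ d ∘ c
Collect:  a ∘ d ∘ c
Sort:  a ∘ c ∘ d
Reassemble:  g(h(c ∘ d), g(a ∘ c ∘ d, a ∘ a ∘ c ∘ c))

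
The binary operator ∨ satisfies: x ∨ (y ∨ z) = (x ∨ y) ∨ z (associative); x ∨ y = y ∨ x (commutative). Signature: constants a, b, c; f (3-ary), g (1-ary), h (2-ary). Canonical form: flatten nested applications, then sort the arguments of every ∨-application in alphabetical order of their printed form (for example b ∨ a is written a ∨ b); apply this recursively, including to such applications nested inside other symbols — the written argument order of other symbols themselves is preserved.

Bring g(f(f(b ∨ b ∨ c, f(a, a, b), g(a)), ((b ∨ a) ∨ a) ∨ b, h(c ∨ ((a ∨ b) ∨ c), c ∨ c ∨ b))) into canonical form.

Answer: g(f(f(b ∨ b ∨ c, f(a, a, b), g(a)), a ∨ a ∨ b ∨ b, h(a ∨ b ∨ c ∨ c, b ∨ c ∨ c)))

Derivation:
Focus inside:  c ∨ ((a ∨ b) ∨ c)
Flatten:  c ∨ a ∨ b ∨ c
Sort:  a ∨ b ∨ c ∨ c
Put back:  g(f(f(b ∨ b ∨ c, f(a, a, b), g(a)), a ∨ a ∨ b ∨ b, h(a ∨ b ∨ c ∨ c, b ∨ c ∨ c)))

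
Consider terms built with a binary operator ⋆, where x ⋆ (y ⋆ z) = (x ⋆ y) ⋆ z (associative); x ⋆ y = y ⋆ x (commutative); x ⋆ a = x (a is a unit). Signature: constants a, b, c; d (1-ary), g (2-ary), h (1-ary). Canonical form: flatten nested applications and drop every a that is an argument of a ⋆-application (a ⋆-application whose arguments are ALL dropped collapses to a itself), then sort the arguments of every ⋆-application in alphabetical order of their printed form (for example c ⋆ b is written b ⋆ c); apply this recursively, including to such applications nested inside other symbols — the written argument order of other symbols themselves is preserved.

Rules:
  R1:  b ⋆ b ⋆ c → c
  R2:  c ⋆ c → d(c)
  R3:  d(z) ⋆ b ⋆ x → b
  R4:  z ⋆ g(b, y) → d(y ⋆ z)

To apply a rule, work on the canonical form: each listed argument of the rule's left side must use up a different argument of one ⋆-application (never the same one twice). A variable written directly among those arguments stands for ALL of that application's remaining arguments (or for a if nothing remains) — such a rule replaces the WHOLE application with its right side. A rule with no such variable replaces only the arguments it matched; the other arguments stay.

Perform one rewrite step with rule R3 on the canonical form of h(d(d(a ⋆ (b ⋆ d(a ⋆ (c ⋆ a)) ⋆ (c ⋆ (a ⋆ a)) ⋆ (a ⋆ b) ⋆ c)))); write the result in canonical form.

Answer: h(d(d(b)))

Derivation:
Canonical form:  h(d(d(b ⋆ b ⋆ c ⋆ c ⋆ d(c))))
Match R3:  consume b, d(c);  x := b ⋆ c ⋆ c, z := c
The extension variable absorbs all remaining arguments, so the whole application is rewritten.
Giving:  h(d(d(b)))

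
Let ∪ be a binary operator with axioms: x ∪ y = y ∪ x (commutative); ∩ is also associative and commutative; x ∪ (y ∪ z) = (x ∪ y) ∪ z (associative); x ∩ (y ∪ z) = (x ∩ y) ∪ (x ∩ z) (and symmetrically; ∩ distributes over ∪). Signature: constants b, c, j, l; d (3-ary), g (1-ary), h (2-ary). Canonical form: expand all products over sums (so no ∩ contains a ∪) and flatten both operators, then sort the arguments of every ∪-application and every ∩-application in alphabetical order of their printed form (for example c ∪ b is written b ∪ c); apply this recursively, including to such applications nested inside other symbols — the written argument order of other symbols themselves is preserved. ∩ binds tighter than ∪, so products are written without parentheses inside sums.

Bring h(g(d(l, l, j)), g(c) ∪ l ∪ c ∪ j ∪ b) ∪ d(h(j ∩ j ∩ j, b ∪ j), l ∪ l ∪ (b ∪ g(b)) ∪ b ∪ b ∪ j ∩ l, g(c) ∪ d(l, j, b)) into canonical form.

Merge nested applications:  h(g(d(l, l, j)), b ∪ c ∪ g(c) ∪ j ∪ l) ∪ d(h(j ∩ j ∩ j, b ∪ j), b ∪ b ∪ b ∪ g(b) ∪ j ∩ l ∪ l ∪ l, d(l, j, b) ∪ g(c))
Order the arguments:  d(h(j ∩ j ∩ j, b ∪ j), b ∪ b ∪ b ∪ g(b) ∪ j ∩ l ∪ l ∪ l, d(l, j, b) ∪ g(c)) ∪ h(g(d(l, l, j)), b ∪ c ∪ g(c) ∪ j ∪ l)

Answer: d(h(j ∩ j ∩ j, b ∪ j), b ∪ b ∪ b ∪ g(b) ∪ j ∩ l ∪ l ∪ l, d(l, j, b) ∪ g(c)) ∪ h(g(d(l, l, j)), b ∪ c ∪ g(c) ∪ j ∪ l)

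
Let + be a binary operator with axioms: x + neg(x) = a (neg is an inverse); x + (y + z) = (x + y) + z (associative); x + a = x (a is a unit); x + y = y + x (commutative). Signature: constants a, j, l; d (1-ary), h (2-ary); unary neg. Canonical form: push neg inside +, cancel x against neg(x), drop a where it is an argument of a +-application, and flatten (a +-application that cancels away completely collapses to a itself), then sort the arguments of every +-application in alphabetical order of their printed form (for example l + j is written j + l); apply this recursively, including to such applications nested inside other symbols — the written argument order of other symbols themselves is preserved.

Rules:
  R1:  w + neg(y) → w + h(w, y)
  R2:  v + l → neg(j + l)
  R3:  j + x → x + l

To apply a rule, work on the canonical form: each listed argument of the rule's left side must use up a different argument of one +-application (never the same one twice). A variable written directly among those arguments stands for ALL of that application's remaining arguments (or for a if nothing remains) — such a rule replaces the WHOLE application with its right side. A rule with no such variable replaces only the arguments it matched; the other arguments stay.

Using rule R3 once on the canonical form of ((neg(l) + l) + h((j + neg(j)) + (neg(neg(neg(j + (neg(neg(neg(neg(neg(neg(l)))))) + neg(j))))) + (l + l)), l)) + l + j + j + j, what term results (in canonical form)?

Canonical form:  h(l, l) + j + j + j + l
R3 matches:  uses j;  x := h(l, l) + j + j + l
The variable takes the whole remainder — replace the entire application.
Giving:  h(l, l) + j + j + l + l

Answer: h(l, l) + j + j + l + l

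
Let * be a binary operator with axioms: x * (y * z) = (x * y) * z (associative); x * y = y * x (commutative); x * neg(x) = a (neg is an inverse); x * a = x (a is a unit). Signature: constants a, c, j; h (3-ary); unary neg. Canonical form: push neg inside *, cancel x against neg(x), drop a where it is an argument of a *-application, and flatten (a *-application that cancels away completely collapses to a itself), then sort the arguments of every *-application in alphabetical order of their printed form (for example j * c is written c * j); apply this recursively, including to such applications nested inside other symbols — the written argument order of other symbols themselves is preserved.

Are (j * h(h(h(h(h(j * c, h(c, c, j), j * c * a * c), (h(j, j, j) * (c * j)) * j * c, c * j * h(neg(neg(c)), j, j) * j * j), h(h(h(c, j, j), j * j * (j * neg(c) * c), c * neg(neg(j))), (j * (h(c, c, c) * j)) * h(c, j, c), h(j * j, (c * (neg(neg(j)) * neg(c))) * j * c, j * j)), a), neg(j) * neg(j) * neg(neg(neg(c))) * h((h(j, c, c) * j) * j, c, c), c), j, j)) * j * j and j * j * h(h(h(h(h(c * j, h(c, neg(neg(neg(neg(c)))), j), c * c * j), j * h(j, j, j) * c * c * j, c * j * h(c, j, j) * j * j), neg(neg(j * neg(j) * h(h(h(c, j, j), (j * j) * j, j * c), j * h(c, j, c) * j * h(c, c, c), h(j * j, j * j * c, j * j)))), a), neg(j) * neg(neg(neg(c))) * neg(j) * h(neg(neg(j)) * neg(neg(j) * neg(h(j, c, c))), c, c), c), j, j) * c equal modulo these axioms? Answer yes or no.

Left:  (j * h(h(h(h(h(j * c, h(c, c, j), j * c * a * c), (h(j, j, j) * (c * j)) * j * c, c * j * h(neg(neg(c)), j, j) * j * j), h(h(h(c, j, j), j * j * (j * neg(c) * c), c * neg(neg(j))), (j * (h(c, c, c) * j)) * h(c, j, c), h(j * j, (c * (neg(neg(j)) * neg(c))) * j * c, j * j)), a), neg(j) * neg(j) * neg(neg(neg(c))) * h((h(j, c, c) * j) * j, c, c), c), j, j)) * j * j
  Push neg inside:  distribute neg over * and collapse double neg
  Combine occurrences:  j * j * j * h(h(h(h(h(c * j, h(c, c, j), c * c * j), c * c * h(j, j, j) * j * j, c * h(c, j, j) * j * j * j), h(h(h(c, j, j), j * j * j, c * j), h(c, c, c) * h(c, j, c) * j * j, h(j * j, c * j * j, j * j)), a), h(h(j, c, c) * j * j, c, c) * neg(c) * neg(j) * neg(j), c), j, j)
  Order the arguments:  h(h(h(h(h(c * j, h(c, c, j), c * c * j), c * c * h(j, j, j) * j * j, c * h(c, j, j) * j * j * j), h(h(h(c, j, j), j * j * j, c * j), h(c, c, c) * h(c, j, c) * j * j, h(j * j, c * j * j, j * j)), a), h(h(j, c, c) * j * j, c, c) * neg(c) * neg(j) * neg(j), c), j, j) * j * j * j
Right:  j * j * h(h(h(h(h(c * j, h(c, neg(neg(neg(neg(c)))), j), c * c * j), j * h(j, j, j) * c * c * j, c * j * h(c, j, j) * j * j), neg(neg(j * neg(j) * h(h(h(c, j, j), (j * j) * j, j * c), j * h(c, j, c) * j * h(c, c, c), h(j * j, j * j * c, j * j)))), a), neg(j) * neg(neg(neg(c))) * neg(j) * h(neg(neg(j)) * neg(neg(j) * neg(h(j, c, c))), c, c), c), j, j) * c
  Push neg inside:  distribute neg over * and collapse double neg
  Collect:  j * j * h(h(h(h(h(c * j, h(c, c, j), c * c * j), c * c * h(j, j, j) * j * j, c * h(c, j, j) * j * j * j), h(h(h(c, j, j), j * j * j, c * j), h(c, c, c) * h(c, j, c) * j * j, h(j * j, c * j * j, j * j)), a), h(h(j, c, c) * j * j, c, c) * neg(c) * neg(j) * neg(j), c), j, j) * c
  Sort:  c * h(h(h(h(h(c * j, h(c, c, j), c * c * j), c * c * h(j, j, j) * j * j, c * h(c, j, j) * j * j * j), h(h(h(c, j, j), j * j * j, c * j), h(c, c, c) * h(c, j, c) * j * j, h(j * j, c * j * j, j * j)), a), h(h(j, c, c) * j * j, c, c) * neg(c) * neg(j) * neg(j), c), j, j) * j * j

Answer: no — h(h(h(h(h(c * j, h(c, c, j), c * c * j), c * c * h(j, j, j) * j * j, c * h(c, j, j) * j * j * j), h(h(h(c, j, j), j * j * j, c * j), h(c, c, c) * h(c, j, c) * j * j, h(j * j, c * j * j, j * j)), a), h(h(j, c, c) * j * j, c, c) * neg(c) * neg(j) * neg(j), c), j, j) * j * j * j vs c * h(h(h(h(h(c * j, h(c, c, j), c * c * j), c * c * h(j, j, j) * j * j, c * h(c, j, j) * j * j * j), h(h(h(c, j, j), j * j * j, c * j), h(c, c, c) * h(c, j, c) * j * j, h(j * j, c * j * j, j * j)), a), h(h(j, c, c) * j * j, c, c) * neg(c) * neg(j) * neg(j), c), j, j) * j * j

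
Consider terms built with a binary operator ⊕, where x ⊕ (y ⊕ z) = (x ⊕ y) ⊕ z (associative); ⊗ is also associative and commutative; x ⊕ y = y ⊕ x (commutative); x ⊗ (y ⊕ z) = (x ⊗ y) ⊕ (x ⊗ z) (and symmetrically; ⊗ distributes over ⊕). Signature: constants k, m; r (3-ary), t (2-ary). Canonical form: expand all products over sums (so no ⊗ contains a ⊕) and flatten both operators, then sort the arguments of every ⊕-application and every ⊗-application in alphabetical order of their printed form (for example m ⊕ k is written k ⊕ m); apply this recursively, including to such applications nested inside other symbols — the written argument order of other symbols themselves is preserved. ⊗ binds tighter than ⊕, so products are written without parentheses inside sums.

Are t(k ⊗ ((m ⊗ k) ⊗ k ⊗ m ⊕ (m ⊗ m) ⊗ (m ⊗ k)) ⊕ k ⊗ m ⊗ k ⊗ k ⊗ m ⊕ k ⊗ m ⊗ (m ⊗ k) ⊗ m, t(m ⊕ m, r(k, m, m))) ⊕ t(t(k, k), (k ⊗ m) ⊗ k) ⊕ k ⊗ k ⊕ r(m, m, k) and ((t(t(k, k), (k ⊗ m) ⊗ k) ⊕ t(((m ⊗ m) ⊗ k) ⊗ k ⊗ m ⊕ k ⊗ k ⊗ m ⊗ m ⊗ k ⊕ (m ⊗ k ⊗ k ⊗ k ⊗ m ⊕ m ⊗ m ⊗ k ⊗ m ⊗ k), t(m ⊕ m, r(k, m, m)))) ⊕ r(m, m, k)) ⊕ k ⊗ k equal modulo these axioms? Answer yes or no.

Left:  t(k ⊗ ((m ⊗ k) ⊗ k ⊗ m ⊕ (m ⊗ m) ⊗ (m ⊗ k)) ⊕ k ⊗ m ⊗ k ⊗ k ⊗ m ⊕ k ⊗ m ⊗ (m ⊗ k) ⊗ m, t(m ⊕ m, r(k, m, m))) ⊕ t(t(k, k), (k ⊗ m) ⊗ k) ⊕ k ⊗ k ⊕ r(m, m, k)
  Expand:  t(k ⊗ k ⊗ k ⊗ m ⊗ m ⊕ k ⊗ k ⊗ k ⊗ m ⊗ m ⊕ k ⊗ k ⊗ m ⊗ m ⊗ m ⊕ k ⊗ k ⊗ m ⊗ m ⊗ m, t(m ⊕ m, r(k, m, m))) ⊕ t(t(k, k), k ⊗ k ⊗ m) ⊕ k ⊗ k ⊕ r(m, m, k)
  Sort:  k ⊗ k ⊕ r(m, m, k) ⊕ t(k ⊗ k ⊗ k ⊗ m ⊗ m ⊕ k ⊗ k ⊗ k ⊗ m ⊗ m ⊕ k ⊗ k ⊗ m ⊗ m ⊗ m ⊕ k ⊗ k ⊗ m ⊗ m ⊗ m, t(m ⊕ m, r(k, m, m))) ⊕ t(t(k, k), k ⊗ k ⊗ m)
Right:  ((t(t(k, k), (k ⊗ m) ⊗ k) ⊕ t(((m ⊗ m) ⊗ k) ⊗ k ⊗ m ⊕ k ⊗ k ⊗ m ⊗ m ⊗ k ⊕ (m ⊗ k ⊗ k ⊗ k ⊗ m ⊕ m ⊗ m ⊗ k ⊗ m ⊗ k), t(m ⊕ m, r(k, m, m)))) ⊕ r(m, m, k)) ⊕ k ⊗ k
  Un-nest:  t(t(k, k), k ⊗ k ⊗ m) ⊕ t(k ⊗ k ⊗ k ⊗ m ⊗ m ⊕ k ⊗ k ⊗ k ⊗ m ⊗ m ⊕ k ⊗ k ⊗ m ⊗ m ⊗ m ⊕ k ⊗ k ⊗ m ⊗ m ⊗ m, t(m ⊕ m, r(k, m, m))) ⊕ r(m, m, k) ⊕ k ⊗ k
  Sort:  k ⊗ k ⊕ r(m, m, k) ⊕ t(k ⊗ k ⊗ k ⊗ m ⊗ m ⊕ k ⊗ k ⊗ k ⊗ m ⊗ m ⊕ k ⊗ k ⊗ m ⊗ m ⊗ m ⊕ k ⊗ k ⊗ m ⊗ m ⊗ m, t(m ⊕ m, r(k, m, m))) ⊕ t(t(k, k), k ⊗ k ⊗ m)

Answer: yes — both canonical forms are k ⊗ k ⊕ r(m, m, k) ⊕ t(k ⊗ k ⊗ k ⊗ m ⊗ m ⊕ k ⊗ k ⊗ k ⊗ m ⊗ m ⊕ k ⊗ k ⊗ m ⊗ m ⊗ m ⊕ k ⊗ k ⊗ m ⊗ m ⊗ m, t(m ⊕ m, r(k, m, m))) ⊕ t(t(k, k), k ⊗ k ⊗ m)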